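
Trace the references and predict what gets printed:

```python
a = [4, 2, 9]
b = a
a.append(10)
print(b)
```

Key concept: basic list aliasing.
Step by step:
`a = [4, 2, 9]` → a = [4, 2, 9]
`b = a` → b = [4, 2, 9] (same object as a)
`a.append(10)` → a = [4, 2, 9, 10] (same object as b); b = [4, 2, 9, 10] (same object as a)
`print(b)` → prints [4, 2, 9, 10]

Answer: [4, 2, 9, 10]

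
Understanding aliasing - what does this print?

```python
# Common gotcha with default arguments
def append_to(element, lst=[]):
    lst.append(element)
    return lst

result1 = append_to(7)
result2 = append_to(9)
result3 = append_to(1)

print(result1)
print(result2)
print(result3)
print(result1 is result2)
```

Key concept: mutable default argument gotcha.
Step by step:
`result1 = append_to(7)` → result1 = [7]
`result2 = append_to(9)` → result1 = [7, 9] (same object as result2); result2 = [7, 9] (same object as result1)
`result3 = append_to(1)` → result1 = [7, 9, 1] (same object as result2, result3); result2 = [7, 9, 1] (same object as result1, result3); result3 = [7, 9, 1] (same object as result1, result2)
`print(result1)` → prints [7, 9, 1]
`print(result2)` → prints [7, 9, 1]
`print(result3)` → prints [7, 9, 1]
`print(result1 is result2)` → prints True

Answer:
[7, 9, 1]
[7, 9, 1]
[7, 9, 1]
True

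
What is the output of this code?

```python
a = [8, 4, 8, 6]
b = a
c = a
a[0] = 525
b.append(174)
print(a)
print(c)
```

Key concept: multiple aliases.
Step by step:
`a = [8, 4, 8, 6]` → a = [8, 4, 8, 6]
`b = a` → b = [8, 4, 8, 6] (same object as a)
`c = a` → c = [8, 4, 8, 6] (same object as a, b)
`a[0] = 525` → a = [525, 4, 8, 6] (same object as b, c); b = [525, 4, 8, 6] (same object as a, c); c = [525, 4, 8, 6] (same object as a, b)
`b.append(174)` → a = [525, 4, 8, 6, 174] (same object as b, c); b = [525, 4, 8, 6, 174] (same object as a, c); c = [525, 4, 8, 6, 174] (same object as a, b)
`print(a)` → prints [525, 4, 8, 6, 174]
`print(c)` → prints [525, 4, 8, 6, 174]

Answer:
[525, 4, 8, 6, 174]
[525, 4, 8, 6, 174]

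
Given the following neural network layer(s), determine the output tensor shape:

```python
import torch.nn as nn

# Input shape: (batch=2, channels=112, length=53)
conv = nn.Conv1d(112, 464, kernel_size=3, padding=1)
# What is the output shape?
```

Input: (2, 112, 53) -> Output: (2, 464, 53)

Answer: (2, 464, 53)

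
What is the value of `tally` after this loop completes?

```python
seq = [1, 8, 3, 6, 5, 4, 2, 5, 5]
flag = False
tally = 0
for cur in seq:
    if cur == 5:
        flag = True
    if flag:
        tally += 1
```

Count elements after first 5 in [1, 8, 3, 6, 5, 4, 2, 5, 5]
`tally` takes the values: 0 → 1 → 2 → 3 → 4 → 5

Answer: 5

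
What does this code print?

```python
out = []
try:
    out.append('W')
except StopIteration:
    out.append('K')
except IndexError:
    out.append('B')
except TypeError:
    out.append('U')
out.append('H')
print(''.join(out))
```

Execution trace: 'W' (try body, no exception) → 'H' (after the try/except). Output: WH

Answer: WH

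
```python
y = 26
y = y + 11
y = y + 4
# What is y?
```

Trace:
`y = 26` → y = 26
`y = y + 11` → y = 37
`y = y + 4` → y = 41
So y = 41

Answer: 41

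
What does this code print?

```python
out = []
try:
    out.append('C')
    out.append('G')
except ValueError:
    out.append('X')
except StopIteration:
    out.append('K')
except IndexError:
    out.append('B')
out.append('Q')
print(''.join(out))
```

Execution trace: 'C' (try body) → 'G' (try body, no exception) → 'Q' (after the try/except). Output: CGQ

Answer: CGQ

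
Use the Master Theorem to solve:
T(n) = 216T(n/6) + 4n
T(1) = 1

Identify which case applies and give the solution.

a=216, b=6, f(n)=4n. log_6(216) = 3. Since c=1 < 3, Case 1 applies: T(n) = Θ(n^log_b(a)) = O(n^3).

Answer: O(n^3) - Case 1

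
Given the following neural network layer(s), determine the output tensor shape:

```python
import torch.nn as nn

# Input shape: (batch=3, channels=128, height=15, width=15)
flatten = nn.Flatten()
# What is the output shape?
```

Input: (3, 128, 15, 15) -> Output: (3, 28800)

Answer: (3, 28800)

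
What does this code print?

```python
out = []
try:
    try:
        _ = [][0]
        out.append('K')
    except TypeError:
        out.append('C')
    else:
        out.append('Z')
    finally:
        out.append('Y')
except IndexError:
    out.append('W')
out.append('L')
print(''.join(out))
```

Execution trace: 'Y' (finally) → 'W' (outer except IndexError) → 'L' (after the try/except). Output: YWL

Answer: YWL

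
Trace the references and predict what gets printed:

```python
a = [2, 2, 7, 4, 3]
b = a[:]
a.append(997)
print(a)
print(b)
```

Key concept: slice [:] creates copy.
Step by step:
`a = [2, 2, 7, 4, 3]` → a = [2, 2, 7, 4, 3]
`b = a[:]` → b = [2, 2, 7, 4, 3]
`a.append(997)` → a = [2, 2, 7, 4, 3, 997]
`print(a)` → prints [2, 2, 7, 4, 3, 997]
`print(b)` → prints [2, 2, 7, 4, 3]

Answer:
[2, 2, 7, 4, 3, 997]
[2, 2, 7, 4, 3]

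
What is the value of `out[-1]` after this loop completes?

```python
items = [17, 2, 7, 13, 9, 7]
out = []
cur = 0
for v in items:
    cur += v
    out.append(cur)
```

Cumulative sum ends at 55
`out` takes the values: [] → [17] → [17, 19] → [17, 19, 26] → [17, 19, 26, 39] → [17, 19, 26, 39, 48] → [17, 19, 26, 39, 48, 55]
So `out[-1]` = 55

Answer: 55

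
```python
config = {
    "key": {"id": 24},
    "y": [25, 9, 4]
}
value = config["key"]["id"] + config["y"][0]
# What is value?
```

Trace:
`config = { ...` → config = {'key': {'id': 24}, 'y': [25, 9, 4]}
`value = config["key"]["id"] + config["y"][0]` → value = 49
So value = 49

Answer: 49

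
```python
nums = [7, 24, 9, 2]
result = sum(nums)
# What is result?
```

Trace:
`nums = [7, 24, 9, 2]` → nums = [7, 24, 9, 2]
`result = sum(nums)` → result = 42
So result = 42

Answer: 42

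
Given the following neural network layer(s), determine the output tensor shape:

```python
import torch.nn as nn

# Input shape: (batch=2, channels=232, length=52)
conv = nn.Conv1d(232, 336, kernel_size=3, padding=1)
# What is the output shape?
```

Input: (2, 232, 52) -> Output: (2, 336, 52)

Answer: (2, 336, 52)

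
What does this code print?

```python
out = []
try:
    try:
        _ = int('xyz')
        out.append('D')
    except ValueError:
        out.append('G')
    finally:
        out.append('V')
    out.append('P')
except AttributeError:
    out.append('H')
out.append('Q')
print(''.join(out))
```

Execution trace: 'G' (inner except ValueError) → 'V' (inner finally) → 'P' (try body, no exception) → 'Q' (after the try/except). Output: GVPQ

Answer: GVPQ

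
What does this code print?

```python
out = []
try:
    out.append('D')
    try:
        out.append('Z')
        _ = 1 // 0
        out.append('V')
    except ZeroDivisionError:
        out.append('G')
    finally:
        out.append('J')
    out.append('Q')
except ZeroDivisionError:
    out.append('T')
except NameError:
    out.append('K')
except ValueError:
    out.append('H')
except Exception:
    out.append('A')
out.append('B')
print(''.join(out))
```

Execution trace: 'D' (try body) → 'Z' (inner try body) → 'G' (inner except ZeroDivisionError) → 'J' (inner finally) → 'Q' (try body, no exception) → 'B' (after the try/except). Output: DZGJQB

Answer: DZGJQB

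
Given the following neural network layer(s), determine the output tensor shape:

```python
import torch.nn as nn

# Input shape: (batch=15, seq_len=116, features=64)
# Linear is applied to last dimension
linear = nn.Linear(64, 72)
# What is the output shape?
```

Input: (15, 116, 64) -> Output: (15, 116, 72)

Answer: (15, 116, 72)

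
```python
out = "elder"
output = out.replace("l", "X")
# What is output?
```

Trace:
`out = "elder"` → out = 'elder'
`output = out.replace("l", "X")` → output = 'eXder'
So output = 'eXder'

Answer: 'eXder'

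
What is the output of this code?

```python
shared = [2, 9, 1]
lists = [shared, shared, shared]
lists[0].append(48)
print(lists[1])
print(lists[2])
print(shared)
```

Key concept: list of same reference.
Step by step:
`shared = [2, 9, 1]` → shared = [2, 9, 1]
`lists = [shared, shared, shared]` → lists = [[2, 9, 1], [2, 9, 1], [2, 9, 1]]
`lists[0].append(48)` → shared = [2, 9, 1, 48]; lists = [[2, 9, 1, 48], [2, 9, 1, 48], [2, 9, 1, 48]]
`print(lists[1])` → prints [2, 9, 1, 48]
`print(lists[2])` → prints [2, 9, 1, 48]
`print(shared)` → prints [2, 9, 1, 48]

Answer:
[2, 9, 1, 48]
[2, 9, 1, 48]
[2, 9, 1, 48]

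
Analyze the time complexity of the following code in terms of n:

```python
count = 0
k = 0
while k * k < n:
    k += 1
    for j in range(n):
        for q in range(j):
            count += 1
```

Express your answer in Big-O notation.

Each loop level contributes: √n × n × n. Multiplying the contributions gives O(n^2√n).

Answer: O(n^2√n)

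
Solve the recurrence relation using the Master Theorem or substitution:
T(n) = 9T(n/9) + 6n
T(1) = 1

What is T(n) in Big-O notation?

By Master Theorem: a=9, b=9, f(n)=6n. Since log_9(9) = 1 and f(n) = Θ(n^1), Case 2 applies. T(n) = O(n log n).

Answer: O(n log n)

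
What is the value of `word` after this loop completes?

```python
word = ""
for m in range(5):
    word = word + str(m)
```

Concatenate digits 0 to 4
`word` takes the values: "" → "0" → "01" → "012" → "0123" → "01234"

Answer: "01234"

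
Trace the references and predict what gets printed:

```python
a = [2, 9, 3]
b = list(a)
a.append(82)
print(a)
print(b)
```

Key concept: list() constructor creates copy.
Step by step:
`a = [2, 9, 3]` → a = [2, 9, 3]
`b = list(a)` → b = [2, 9, 3]
`a.append(82)` → a = [2, 9, 3, 82]
`print(a)` → prints [2, 9, 3, 82]
`print(b)` → prints [2, 9, 3]

Answer:
[2, 9, 3, 82]
[2, 9, 3]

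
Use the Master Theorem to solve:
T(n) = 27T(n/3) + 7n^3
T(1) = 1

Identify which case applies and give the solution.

a=27, b=3, f(n)=7n^3. log_3(27) = 3. Since c=3 = 3, Case 2 applies: T(n) = Θ(n^log_b(a) · log n) = O(n^3 log n).

Answer: O(n^3 log n) - Case 2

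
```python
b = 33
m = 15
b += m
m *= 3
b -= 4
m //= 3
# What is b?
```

Trace:
`b = 33` → b = 33
`m = 15` → m = 15
`b += m` → b = 48
`m *= 3` → m = 45
`b -= 4` → b = 44
`m //= 3` → m = 15
So b = 44

Answer: 44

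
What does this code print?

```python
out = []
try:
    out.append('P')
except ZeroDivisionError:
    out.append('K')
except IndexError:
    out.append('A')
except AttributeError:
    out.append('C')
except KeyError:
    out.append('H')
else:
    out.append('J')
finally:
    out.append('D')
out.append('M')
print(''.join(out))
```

Execution trace: 'P' (try body, no exception) → 'J' (else) → 'D' (finally) → 'M' (after the try/except). Output: PJDM

Answer: PJDM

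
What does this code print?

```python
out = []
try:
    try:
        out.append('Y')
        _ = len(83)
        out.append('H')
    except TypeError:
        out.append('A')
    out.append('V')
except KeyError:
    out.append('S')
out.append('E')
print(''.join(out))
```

Execution trace: 'Y' (inner try body) → 'A' (inner except TypeError) → 'V' (try body, no exception) → 'E' (after the try/except). Output: YAVE

Answer: YAVE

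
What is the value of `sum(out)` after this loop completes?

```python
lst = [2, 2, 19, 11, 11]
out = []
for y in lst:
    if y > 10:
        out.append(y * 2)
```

Sum of doubled values > 10
`out` takes the values: [] → [38] → [38, 22] → [38, 22, 22]
So `sum(out)` = 82

Answer: 82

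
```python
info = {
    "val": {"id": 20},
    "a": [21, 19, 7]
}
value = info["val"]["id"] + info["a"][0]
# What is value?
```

Trace:
`info = { ...` → info = {'val': {'id': 20}, 'a': [21, 19, 7]}
`value = info["val"]["id"] + info["a"][0]` → value = 41
So value = 41

Answer: 41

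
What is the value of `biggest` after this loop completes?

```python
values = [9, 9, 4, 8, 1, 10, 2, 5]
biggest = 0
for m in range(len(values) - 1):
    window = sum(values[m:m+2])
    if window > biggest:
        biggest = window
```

Max sum of 2-element window in [9, 9, 4, 8, 1, 10, 2, 5]
`biggest` takes the values: 0 → 18

Answer: 18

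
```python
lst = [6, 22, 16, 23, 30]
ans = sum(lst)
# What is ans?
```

Trace:
`lst = [6, 22, 16, 23, 30]` → lst = [6, 22, 16, 23, 30]
`ans = sum(lst)` → ans = 97
So ans = 97

Answer: 97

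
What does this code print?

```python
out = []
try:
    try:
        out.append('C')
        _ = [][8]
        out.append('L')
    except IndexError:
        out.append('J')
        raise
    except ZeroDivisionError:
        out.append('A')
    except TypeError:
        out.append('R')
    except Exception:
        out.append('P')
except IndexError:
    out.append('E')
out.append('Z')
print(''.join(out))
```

Execution trace: 'C' (inner try body) → 'J' (inner except IndexError) → 'E' (outer except IndexError) → 'Z' (after the try/except). Output: CJEZ

Answer: CJEZ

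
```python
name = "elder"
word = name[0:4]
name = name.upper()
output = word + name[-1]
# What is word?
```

Trace:
`name = "elder"` → name = 'elder'
`word = name[0:4]` → word = 'elde'
`name = name.upper()` → name = 'ELDER'
`output = word + name[-1]` → output = 'eldeR'
So word = 'elde'

Answer: 'elde'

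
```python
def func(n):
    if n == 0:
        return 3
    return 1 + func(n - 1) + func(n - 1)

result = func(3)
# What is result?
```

func(n) = 1 + 2·func(n-1), func(0)=3. Closed form: (3+1)·2^3 - 1 = 31.

Answer: 31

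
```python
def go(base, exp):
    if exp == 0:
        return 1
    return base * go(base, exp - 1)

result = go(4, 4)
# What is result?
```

go(4, 4) = 4 * 4 * 4 * 4 = 256

Answer: 256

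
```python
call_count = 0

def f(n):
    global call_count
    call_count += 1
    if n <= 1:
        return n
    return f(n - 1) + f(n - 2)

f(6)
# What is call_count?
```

Calls(n) = 1 + Calls(n-1) + Calls(n-2); Calls(0)=Calls(1)=1. For n=6 this gives 25.

Answer: 25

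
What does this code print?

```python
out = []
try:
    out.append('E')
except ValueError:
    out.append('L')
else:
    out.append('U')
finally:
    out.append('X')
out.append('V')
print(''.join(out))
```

Execution trace: 'E' (try body, no exception) → 'U' (else) → 'X' (finally) → 'V' (after the try/except). Output: EUXV

Answer: EUXV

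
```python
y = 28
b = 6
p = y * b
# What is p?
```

Trace:
`y = 28` → y = 28
`b = 6` → b = 6
`p = y * b` → p = 168
So p = 168

Answer: 168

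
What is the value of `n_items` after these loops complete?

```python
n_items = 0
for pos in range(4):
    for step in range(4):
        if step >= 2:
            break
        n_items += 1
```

Inner breaks at 2, outer runs 4 times
`n_items` takes the values: 0 → 1 → 2 → 3 → 4 → 5 → 6 → 7 → 8

Answer: 8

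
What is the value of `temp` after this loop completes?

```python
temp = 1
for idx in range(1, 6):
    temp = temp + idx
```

Start at 1, add 1 through 5
`temp` takes the values: 1 → 2 → 4 → 7 → 11 → 16

Answer: 16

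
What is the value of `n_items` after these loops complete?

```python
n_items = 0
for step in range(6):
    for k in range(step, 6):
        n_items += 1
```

Upper triangle: 6 + 5 + ... + 1
`n_items` takes the values: 0 → 1 → 2 → 3 → 4 → 5 → 6 → 7 → 8 → 9 → 10 → 11 → 12 → 13 → 14 → 15 → 16 → 17 → 18 → 19 → 20 → 21

Answer: 21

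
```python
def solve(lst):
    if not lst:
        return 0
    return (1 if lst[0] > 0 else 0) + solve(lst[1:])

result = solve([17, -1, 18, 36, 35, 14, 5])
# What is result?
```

Count of positive elements in [17, -1, 18, 36, 35, 14, 5] = 6

Answer: 6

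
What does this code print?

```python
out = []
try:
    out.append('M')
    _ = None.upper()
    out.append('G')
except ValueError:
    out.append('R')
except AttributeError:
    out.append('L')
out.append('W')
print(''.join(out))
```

Execution trace: 'M' (try body) → 'L' (except AttributeError) → 'W' (after the try/except). Output: MLW

Answer: MLW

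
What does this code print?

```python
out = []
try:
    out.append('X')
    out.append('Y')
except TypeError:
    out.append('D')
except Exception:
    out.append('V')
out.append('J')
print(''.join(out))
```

Execution trace: 'X' (try body) → 'Y' (try body, no exception) → 'J' (after the try/except). Output: XYJ

Answer: XYJ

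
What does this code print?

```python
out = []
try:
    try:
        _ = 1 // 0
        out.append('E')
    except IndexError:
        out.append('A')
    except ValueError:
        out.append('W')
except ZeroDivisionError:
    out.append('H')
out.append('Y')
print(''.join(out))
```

Execution trace: 'H' (outer except ZeroDivisionError) → 'Y' (after the try/except). Output: HY

Answer: HY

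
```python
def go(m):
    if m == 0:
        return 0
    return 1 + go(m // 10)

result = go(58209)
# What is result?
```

Count of digits of 58209: 5

Answer: 5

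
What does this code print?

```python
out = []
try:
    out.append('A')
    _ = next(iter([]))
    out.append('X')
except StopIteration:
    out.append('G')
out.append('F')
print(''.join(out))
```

Execution trace: 'A' (try body) → 'G' (except StopIteration) → 'F' (after the try/except). Output: AGF

Answer: AGF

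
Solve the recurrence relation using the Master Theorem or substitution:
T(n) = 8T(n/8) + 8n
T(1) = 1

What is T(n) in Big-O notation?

By Master Theorem: a=8, b=8, f(n)=8n. Since log_8(8) = 1 and f(n) = Θ(n^1), Case 2 applies. T(n) = O(n log n).

Answer: O(n log n)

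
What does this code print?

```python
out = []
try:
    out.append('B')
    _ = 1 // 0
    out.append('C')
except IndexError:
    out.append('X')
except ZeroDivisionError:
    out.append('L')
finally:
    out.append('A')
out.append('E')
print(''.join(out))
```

Execution trace: 'B' (try body) → 'L' (except ZeroDivisionError) → 'A' (finally) → 'E' (after the try/except). Output: BLAE

Answer: BLAE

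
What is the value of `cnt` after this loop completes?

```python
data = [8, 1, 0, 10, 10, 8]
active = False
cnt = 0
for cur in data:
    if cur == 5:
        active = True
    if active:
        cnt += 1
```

Count elements after first 5 in [8, 1, 0, 10, 10, 8]
`cnt` takes the values: 0

Answer: 0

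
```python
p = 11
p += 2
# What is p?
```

Trace:
`p = 11` → p = 11
`p += 2` → p = 13
So p = 13

Answer: 13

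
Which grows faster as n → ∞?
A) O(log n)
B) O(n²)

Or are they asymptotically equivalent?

O(log n) vs O(n²): Higher order terms dominate.

Answer: B) O(n²) grows faster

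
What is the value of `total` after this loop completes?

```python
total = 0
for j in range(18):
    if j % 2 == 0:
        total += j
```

Sum of even numbers 0 to 17
`total` takes the values: 0 → 2 → 6 → 12 → 20 → 30 → 42 → 56 → 72

Answer: 72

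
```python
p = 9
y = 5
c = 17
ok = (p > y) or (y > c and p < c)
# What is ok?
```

Trace:
`p = 9` → p = 9
`y = 5` → y = 5
`c = 17` → c = 17
`ok = (p > y) or (y > c and p < c)` → ok = True
So ok = True

Answer: True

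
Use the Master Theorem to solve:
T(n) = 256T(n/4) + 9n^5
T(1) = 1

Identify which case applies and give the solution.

a=256, b=4, f(n)=9n^5. log_4(256) = 4. Since c=5 > 4 and the regularity condition holds (256(n/4)^5 = (256/4^5)n^5 with 256/4^5 < 1), Case 3 applies: T(n) = Θ(f(n)) = O(n^5).

Answer: O(n^5) - Case 3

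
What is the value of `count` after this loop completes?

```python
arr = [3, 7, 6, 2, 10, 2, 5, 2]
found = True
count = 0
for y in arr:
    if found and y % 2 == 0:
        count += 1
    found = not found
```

Count even values at even positions
`count` takes the values: 0 → 1 → 2

Answer: 2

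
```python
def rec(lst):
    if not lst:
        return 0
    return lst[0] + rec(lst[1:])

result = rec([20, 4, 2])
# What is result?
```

20 + 4 + 2 + 0 = 26

Answer: 26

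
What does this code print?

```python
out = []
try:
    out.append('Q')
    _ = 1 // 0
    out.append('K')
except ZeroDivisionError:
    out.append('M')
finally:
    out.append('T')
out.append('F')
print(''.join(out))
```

Execution trace: 'Q' (try body) → 'M' (except ZeroDivisionError) → 'T' (finally) → 'F' (after the try/except). Output: QMTF

Answer: QMTF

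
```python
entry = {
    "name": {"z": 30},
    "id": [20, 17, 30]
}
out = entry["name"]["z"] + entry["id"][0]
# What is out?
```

Trace:
`entry = { ...` → entry = {'name': {'z': 30}, 'id': [20, 17, 30]}
`out = entry["name"]["z"] + entry["id"][0]` → out = 50
So out = 50

Answer: 50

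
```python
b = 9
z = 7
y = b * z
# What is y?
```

Trace:
`b = 9` → b = 9
`z = 7` → z = 7
`y = b * z` → y = 63
So y = 63

Answer: 63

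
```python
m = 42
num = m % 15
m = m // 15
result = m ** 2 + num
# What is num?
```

Trace:
`m = 42` → m = 42
`num = m % 15` → num = 12
`m = m // 15` → m = 2
`result = m ** 2 + num` → result = 16
So num = 12

Answer: 12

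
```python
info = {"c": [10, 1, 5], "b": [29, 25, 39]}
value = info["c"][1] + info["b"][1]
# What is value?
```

Trace:
`info = {"c": [10, 1, 5], "b": [29, 25, 39]}` → info = {'c': [10, 1, 5], 'b': [29, 25, 39]}
`value = info["c"][1] + info["b"][1]` → value = 26
So value = 26

Answer: 26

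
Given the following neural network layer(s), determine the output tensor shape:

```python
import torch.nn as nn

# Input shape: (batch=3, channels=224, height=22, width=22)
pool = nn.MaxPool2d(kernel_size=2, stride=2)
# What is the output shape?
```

Input: (3, 224, 22, 22) -> Output: (3, 224, 11, 11)

Answer: (3, 224, 11, 11)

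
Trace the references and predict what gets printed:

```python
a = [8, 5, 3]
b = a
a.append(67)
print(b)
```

Key concept: basic list aliasing.
Step by step:
`a = [8, 5, 3]` → a = [8, 5, 3]
`b = a` → b = [8, 5, 3] (same object as a)
`a.append(67)` → a = [8, 5, 3, 67] (same object as b); b = [8, 5, 3, 67] (same object as a)
`print(b)` → prints [8, 5, 3, 67]

Answer: [8, 5, 3, 67]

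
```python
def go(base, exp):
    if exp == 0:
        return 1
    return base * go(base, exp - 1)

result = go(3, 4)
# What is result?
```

go(3, 4) = 3 * 3 * 3 * 3 = 81

Answer: 81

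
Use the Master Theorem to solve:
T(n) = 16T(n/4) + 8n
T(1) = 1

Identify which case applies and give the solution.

a=16, b=4, f(n)=8n. log_4(16) = 2. Since c=1 < 2, Case 1 applies: T(n) = Θ(n^log_b(a)) = O(n^2).

Answer: O(n^2) - Case 1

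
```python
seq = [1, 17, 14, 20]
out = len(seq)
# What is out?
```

Trace:
`seq = [1, 17, 14, 20]` → seq = [1, 17, 14, 20]
`out = len(seq)` → out = 4
So out = 4

Answer: 4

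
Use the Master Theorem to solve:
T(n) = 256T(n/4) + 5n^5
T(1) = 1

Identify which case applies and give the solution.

a=256, b=4, f(n)=5n^5. log_4(256) = 4. Since c=5 > 4 and the regularity condition holds (256(n/4)^5 = (256/4^5)n^5 with 256/4^5 < 1), Case 3 applies: T(n) = Θ(f(n)) = O(n^5).

Answer: O(n^5) - Case 3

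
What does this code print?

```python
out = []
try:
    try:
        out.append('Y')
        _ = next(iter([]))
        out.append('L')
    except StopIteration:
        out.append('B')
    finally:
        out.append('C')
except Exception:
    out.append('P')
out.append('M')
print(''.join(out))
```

Execution trace: 'Y' (inner try body) → 'B' (inner except StopIteration) → 'C' (inner finally) → 'M' (after the try/except). Output: YBCM

Answer: YBCM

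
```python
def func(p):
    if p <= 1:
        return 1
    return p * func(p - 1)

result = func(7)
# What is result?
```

func(7) = 7 * 6 * 5 * 4 * 3 * 2 * 1 = 5040

Answer: 5040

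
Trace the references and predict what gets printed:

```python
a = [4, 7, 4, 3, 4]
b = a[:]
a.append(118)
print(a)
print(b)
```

Key concept: slice [:] creates copy.
Step by step:
`a = [4, 7, 4, 3, 4]` → a = [4, 7, 4, 3, 4]
`b = a[:]` → b = [4, 7, 4, 3, 4]
`a.append(118)` → a = [4, 7, 4, 3, 4, 118]
`print(a)` → prints [4, 7, 4, 3, 4, 118]
`print(b)` → prints [4, 7, 4, 3, 4]

Answer:
[4, 7, 4, 3, 4, 118]
[4, 7, 4, 3, 4]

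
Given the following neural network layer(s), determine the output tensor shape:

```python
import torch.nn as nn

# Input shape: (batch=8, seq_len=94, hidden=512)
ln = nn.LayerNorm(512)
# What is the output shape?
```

Input: (8, 94, 512) -> Output: (8, 94, 512)

Answer: (8, 94, 512)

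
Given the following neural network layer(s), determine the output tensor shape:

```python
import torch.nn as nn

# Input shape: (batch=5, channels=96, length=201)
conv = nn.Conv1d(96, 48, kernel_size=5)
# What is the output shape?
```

Input: (5, 96, 201) -> Output: (5, 48, 197)

Answer: (5, 48, 197)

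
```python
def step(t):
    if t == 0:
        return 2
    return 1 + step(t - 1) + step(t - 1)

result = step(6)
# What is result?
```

step(t) = 1 + 2·step(t-1), step(0)=2. Closed form: (2+1)·2^6 - 1 = 191.

Answer: 191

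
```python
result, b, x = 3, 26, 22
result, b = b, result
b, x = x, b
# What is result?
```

Trace:
`result, b, x = 3, 26, 22` → result = 3; b = 26; x = 22
`result, b = b, result` → result = 26; b = 3
`b, x = x, b` → b = 22; x = 3
So result = 26

Answer: 26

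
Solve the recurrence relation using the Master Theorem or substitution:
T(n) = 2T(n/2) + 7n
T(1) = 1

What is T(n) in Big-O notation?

By Master Theorem: a=2, b=2, f(n)=7n. Since log_2(2) = 1 and f(n) = Θ(n^1), Case 2 applies. T(n) = O(n log n).

Answer: O(n log n)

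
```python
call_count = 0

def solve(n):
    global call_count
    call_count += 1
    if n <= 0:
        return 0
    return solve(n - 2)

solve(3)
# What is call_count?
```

Linear recursion stepping by 2: 3 calls from n=3 down to ≤0.

Answer: 3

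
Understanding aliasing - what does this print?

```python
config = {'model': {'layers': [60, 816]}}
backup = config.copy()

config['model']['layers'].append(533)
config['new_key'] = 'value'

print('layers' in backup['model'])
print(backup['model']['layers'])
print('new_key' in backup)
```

Key concept: shallow copy gotcha with nested dict.
Step by step:
`config = {'model': {'layers': [60, 816]}}` → config = {'model': {'layers': [60, 816]}}
`backup = config.copy()` → backup = {'model': {'layers': [60, 816]}}
`config['model']['layers'].append(533)` → config = {'model': {'layers': [60, 816, 533]}}; backup = {'model': {'layers': [60, 816, 533]}}
`config['new_key'] = 'value'` → config = {'model': {'layers': [60, 816, 533]}, 'new_key': 'value'}
`print('layers' in backup['model'])` → prints True
`print(backup['model']['layers'])` → prints [60, 816, 533]
`print('new_key' in backup)` → prints False

Answer:
True
[60, 816, 533]
False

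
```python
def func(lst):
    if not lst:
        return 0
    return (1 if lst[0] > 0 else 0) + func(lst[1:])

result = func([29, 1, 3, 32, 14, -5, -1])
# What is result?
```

Count of positive elements in [29, 1, 3, 32, 14, -5, -1] = 5

Answer: 5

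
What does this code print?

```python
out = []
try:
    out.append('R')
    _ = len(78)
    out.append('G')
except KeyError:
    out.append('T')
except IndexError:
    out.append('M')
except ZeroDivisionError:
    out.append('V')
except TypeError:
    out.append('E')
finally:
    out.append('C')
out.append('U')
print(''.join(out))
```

Execution trace: 'R' (try body) → 'E' (except TypeError) → 'C' (finally) → 'U' (after the try/except). Output: RECU

Answer: RECU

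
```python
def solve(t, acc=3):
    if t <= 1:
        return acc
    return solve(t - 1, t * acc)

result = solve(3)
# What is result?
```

Accumulator trace (n, acc): (3, 3) -> (2, 9) -> (1, 18) -> return 18

Answer: 18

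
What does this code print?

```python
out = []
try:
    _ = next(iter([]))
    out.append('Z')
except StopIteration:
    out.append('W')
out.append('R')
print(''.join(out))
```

Execution trace: 'W' (except StopIteration) → 'R' (after the try/except). Output: WR

Answer: WR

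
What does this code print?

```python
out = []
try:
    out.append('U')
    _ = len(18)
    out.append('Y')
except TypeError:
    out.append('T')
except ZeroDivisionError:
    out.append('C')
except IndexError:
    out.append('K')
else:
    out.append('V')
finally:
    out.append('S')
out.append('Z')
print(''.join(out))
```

Execution trace: 'U' (try body) → 'T' (except TypeError) → 'S' (finally) → 'Z' (after the try/except). Output: UTSZ

Answer: UTSZ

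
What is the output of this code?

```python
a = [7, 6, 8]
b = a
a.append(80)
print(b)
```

Key concept: basic list aliasing.
Step by step:
`a = [7, 6, 8]` → a = [7, 6, 8]
`b = a` → b = [7, 6, 8] (same object as a)
`a.append(80)` → a = [7, 6, 8, 80] (same object as b); b = [7, 6, 8, 80] (same object as a)
`print(b)` → prints [7, 6, 8, 80]

Answer: [7, 6, 8, 80]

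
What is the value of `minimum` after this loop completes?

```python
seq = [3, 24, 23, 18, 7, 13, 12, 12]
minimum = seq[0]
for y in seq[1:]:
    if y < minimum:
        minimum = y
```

Minimum of [3, 24, 23, 18, 7, 13, 12, 12]
`minimum` takes the values: 3

Answer: 3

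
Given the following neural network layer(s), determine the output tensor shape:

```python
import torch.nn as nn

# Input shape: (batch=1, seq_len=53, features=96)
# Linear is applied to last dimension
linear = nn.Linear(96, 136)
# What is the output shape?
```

Input: (1, 53, 96) -> Output: (1, 53, 136)

Answer: (1, 53, 136)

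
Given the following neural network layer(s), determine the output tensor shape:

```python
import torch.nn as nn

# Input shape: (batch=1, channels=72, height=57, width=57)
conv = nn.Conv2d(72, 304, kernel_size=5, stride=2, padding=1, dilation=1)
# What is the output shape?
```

Input: (1, 72, 57, 57) -> Output: (1, 304, 28, 28)

Answer: (1, 304, 28, 28)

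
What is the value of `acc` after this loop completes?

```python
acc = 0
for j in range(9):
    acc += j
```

Sum of 0 to 8 = 36
`acc` takes the values: 0 → 1 → 3 → 6 → 10 → 15 → 21 → 28 → 36

Answer: 36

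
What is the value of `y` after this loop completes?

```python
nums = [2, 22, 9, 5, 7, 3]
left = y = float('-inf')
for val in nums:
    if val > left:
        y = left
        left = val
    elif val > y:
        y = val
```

Second largest (with repeats) in [2, 22, 9, 5, 7, 3]
`y` takes the values: -inf → 2 → 9

Answer: 9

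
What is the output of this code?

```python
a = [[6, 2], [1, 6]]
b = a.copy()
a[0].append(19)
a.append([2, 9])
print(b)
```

Key concept: shallow copy with nested lists.
Step by step:
`a = [[6, 2], [1, 6]]` → a = [[6, 2], [1, 6]]
`b = a.copy()` → b = [[6, 2], [1, 6]]
`a[0].append(19)` → a = [[6, 2, 19], [1, 6]]; b = [[6, 2, 19], [1, 6]]
`a.append([2, 9])` → a = [[6, 2, 19], [1, 6], [2, 9]]
`print(b)` → prints [[6, 2, 19], [1, 6]]

Answer: [[6, 2, 19], [1, 6]]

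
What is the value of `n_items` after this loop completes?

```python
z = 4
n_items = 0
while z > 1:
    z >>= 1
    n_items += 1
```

Count right shifts until 1
`n_items` takes the values: 0 → 1 → 2

Answer: 2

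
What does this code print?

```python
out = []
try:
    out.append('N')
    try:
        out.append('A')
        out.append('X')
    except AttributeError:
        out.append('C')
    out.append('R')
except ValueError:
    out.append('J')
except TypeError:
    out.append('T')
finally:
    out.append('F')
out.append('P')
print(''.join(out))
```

Execution trace: 'N' (try body) → 'A' (inner try body) → 'X' (inner try body, no exception) → 'R' (try body, no exception) → 'F' (finally) → 'P' (after the try/except). Output: NAXRFP

Answer: NAXRFP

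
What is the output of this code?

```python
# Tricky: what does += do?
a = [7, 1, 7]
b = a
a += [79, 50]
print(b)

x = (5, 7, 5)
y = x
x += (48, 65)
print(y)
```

Key concept: += behavior differs for mutable vs immutable.
Step by step:
`a = [7, 1, 7]` → a = [7, 1, 7]
`b = a` → b = [7, 1, 7] (same object as a)
`a += [79, 50]` → a = [7, 1, 7, 79, 50] (same object as b); b = [7, 1, 7, 79, 50] (same object as a)
`print(b)` → prints [7, 1, 7, 79, 50]
`x = (5, 7, 5)` → x = (5, 7, 5)
`y = x` → y = (5, 7, 5)
`x += (48, 65)` → x = (5, 7, 5, 48, 65)
`print(y)` → prints (5, 7, 5)

Answer:
[7, 1, 7, 79, 50]
(5, 7, 5)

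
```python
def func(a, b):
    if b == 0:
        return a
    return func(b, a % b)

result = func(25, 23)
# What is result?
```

func(25, 23) -> func(23, 2) -> func(2, 1) -> func(1, 0) -> 1

Answer: 1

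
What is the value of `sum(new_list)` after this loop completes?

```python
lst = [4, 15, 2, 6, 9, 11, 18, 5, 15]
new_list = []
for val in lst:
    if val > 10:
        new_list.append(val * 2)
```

Sum of doubled values > 10
`new_list` takes the values: [] → [30] → [30, 22] → [30, 22, 36] → [30, 22, 36, 30]
So `sum(new_list)` = 118

Answer: 118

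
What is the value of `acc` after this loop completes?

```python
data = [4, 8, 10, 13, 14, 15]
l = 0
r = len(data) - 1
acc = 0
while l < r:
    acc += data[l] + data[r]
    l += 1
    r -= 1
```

Sum of pairs from ends
`acc` takes the values: 0 → 19 → 41 → 64

Answer: 64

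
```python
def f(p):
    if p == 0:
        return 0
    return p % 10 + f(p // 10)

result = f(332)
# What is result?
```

Sum of digits of 332: 2 + 3 + 3 = 8

Answer: 8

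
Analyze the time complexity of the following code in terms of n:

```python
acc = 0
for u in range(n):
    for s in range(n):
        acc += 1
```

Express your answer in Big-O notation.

Each loop level contributes: n × n. Multiplying the contributions gives O(n^2).

Answer: O(n^2)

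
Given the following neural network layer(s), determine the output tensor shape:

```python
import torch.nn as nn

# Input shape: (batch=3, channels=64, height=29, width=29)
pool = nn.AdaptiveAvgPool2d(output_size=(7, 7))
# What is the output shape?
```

Input: (3, 64, 29, 29) -> Output: (3, 64, 7, 7)

Answer: (3, 64, 7, 7)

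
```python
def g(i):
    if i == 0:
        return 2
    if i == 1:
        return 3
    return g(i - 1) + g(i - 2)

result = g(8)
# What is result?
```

Build up from base cases: g(0)=2, g(1)=3, g(2)=5, g(3)=8, g(4)=13, g(5)=21, g(6)=34, ..., g(8)=89

Answer: 89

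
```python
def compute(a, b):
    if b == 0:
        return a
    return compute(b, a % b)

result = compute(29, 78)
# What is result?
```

compute(29, 78) -> compute(78, 29) -> compute(29, 20) -> compute(20, 9) -> compute(9, 2) -> compute(2, 1) -> compute(1, 0) -> 1

Answer: 1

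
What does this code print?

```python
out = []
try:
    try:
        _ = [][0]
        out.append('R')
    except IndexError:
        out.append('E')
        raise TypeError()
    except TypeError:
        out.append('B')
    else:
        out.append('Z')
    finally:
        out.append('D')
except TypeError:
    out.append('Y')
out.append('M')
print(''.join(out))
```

Execution trace: 'E' (inner except IndexError) → 'D' (inner finally) → 'Y' (outer except TypeError) → 'M' (after the try/except). Output: EDYM

Answer: EDYM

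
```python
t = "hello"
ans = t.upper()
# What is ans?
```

Trace:
`t = "hello"` → t = 'hello'
`ans = t.upper()` → ans = 'HELLO'
So ans = 'HELLO'

Answer: 'HELLO'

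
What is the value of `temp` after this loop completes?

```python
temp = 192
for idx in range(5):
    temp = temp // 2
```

Halve 5 times: 192 // 2^5 = 6
`temp` takes the values: 192 → 96 → 48 → 24 → 12 → 6

Answer: 6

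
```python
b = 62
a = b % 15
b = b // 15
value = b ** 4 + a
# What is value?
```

Trace:
`b = 62` → b = 62
`a = b % 15` → a = 2
`b = b // 15` → b = 4
`value = b ** 4 + a` → value = 258
So value = 258

Answer: 258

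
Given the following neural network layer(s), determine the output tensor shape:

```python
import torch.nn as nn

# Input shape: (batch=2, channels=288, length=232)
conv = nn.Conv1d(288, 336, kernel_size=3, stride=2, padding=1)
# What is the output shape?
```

Input: (2, 288, 232) -> Output: (2, 336, 116)

Answer: (2, 336, 116)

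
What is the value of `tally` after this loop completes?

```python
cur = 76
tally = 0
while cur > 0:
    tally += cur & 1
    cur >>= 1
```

Count set bits in 76 (binary: 0b1001100)
`tally` takes the values: 0 → 1 → 2 → 3

Answer: 3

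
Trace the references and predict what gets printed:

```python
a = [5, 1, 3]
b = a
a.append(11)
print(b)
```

Key concept: basic list aliasing.
Step by step:
`a = [5, 1, 3]` → a = [5, 1, 3]
`b = a` → b = [5, 1, 3] (same object as a)
`a.append(11)` → a = [5, 1, 3, 11] (same object as b); b = [5, 1, 3, 11] (same object as a)
`print(b)` → prints [5, 1, 3, 11]

Answer: [5, 1, 3, 11]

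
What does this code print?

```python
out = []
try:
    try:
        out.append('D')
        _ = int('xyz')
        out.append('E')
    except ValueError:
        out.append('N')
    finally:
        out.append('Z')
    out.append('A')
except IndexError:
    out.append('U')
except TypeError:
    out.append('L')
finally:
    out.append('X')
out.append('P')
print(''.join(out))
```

Execution trace: 'D' (inner try body) → 'N' (inner except ValueError) → 'Z' (inner finally) → 'A' (try body, no exception) → 'X' (finally) → 'P' (after the try/except). Output: DNZAXP

Answer: DNZAXP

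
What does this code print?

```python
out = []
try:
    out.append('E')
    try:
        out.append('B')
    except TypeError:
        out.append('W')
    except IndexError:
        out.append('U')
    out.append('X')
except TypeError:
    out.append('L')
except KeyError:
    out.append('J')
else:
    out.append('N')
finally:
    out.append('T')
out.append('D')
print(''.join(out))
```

Execution trace: 'E' (try body) → 'B' (inner try body, no exception) → 'X' (try body, no exception) → 'N' (else) → 'T' (finally) → 'D' (after the try/except). Output: EBXNTD

Answer: EBXNTD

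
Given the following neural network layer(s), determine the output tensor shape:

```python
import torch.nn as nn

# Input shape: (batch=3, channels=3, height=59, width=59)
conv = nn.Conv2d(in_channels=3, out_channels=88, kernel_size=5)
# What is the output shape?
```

Input: (3, 3, 59, 59) -> Output: (3, 88, 55, 55)

Answer: (3, 88, 55, 55)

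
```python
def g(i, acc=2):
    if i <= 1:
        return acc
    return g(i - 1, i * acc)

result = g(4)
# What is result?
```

Accumulator trace (n, acc): (4, 2) -> (3, 8) -> (2, 24) -> (1, 48) -> return 48

Answer: 48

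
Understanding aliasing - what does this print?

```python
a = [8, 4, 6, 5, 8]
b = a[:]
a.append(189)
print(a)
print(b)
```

Key concept: slice [:] creates copy.
Step by step:
`a = [8, 4, 6, 5, 8]` → a = [8, 4, 6, 5, 8]
`b = a[:]` → b = [8, 4, 6, 5, 8]
`a.append(189)` → a = [8, 4, 6, 5, 8, 189]
`print(a)` → prints [8, 4, 6, 5, 8, 189]
`print(b)` → prints [8, 4, 6, 5, 8]

Answer:
[8, 4, 6, 5, 8, 189]
[8, 4, 6, 5, 8]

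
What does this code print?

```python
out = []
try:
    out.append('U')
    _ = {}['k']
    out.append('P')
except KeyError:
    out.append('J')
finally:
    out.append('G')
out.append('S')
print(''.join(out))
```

Execution trace: 'U' (try body) → 'J' (except KeyError) → 'G' (finally) → 'S' (after the try/except). Output: UJGS

Answer: UJGS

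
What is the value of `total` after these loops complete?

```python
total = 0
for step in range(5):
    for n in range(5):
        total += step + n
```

Sum of all step+n for step,n in 5x5
`total` takes the values: 0 → 1 → 3 → 6 → 10 → 11 → 13 → 16 → 20 → 25 → 27 → 30 → 34 → 39 → 45 → 48 → 52 → 57 → 63 → 70 → 74 → 79 → 85 → 92 → 100

Answer: 100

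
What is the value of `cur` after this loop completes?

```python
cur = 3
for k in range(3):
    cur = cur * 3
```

Multiply by 3, 3 times: 3 * 3^3 = 81
`cur` takes the values: 3 → 9 → 27 → 81

Answer: 81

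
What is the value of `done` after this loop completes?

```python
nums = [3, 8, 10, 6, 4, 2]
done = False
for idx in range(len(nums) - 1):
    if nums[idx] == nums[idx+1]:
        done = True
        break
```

Check consecutive duplicates in [3, 8, 10, 6, 4, 2]
`done` takes the values: False

Answer: False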